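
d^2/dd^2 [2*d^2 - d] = 4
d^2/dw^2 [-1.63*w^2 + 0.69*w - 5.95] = -3.26000000000000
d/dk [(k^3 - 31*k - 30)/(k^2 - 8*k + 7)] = (k^4 - 16*k^3 + 52*k^2 + 60*k - 457)/(k^4 - 16*k^3 + 78*k^2 - 112*k + 49)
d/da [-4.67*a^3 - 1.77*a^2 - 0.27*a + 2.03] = -14.01*a^2 - 3.54*a - 0.27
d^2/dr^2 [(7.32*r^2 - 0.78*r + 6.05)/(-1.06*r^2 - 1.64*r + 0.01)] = (1.4210854715202e-14*r^4 + 27.202992*r^3 - 41.252232*r^2 - 63.054312*r - 32.6483)/(1.191016*r^6 + 5.528112*r^5 + 8.51922*r^4 + 4.30664*r^3 - 0.08037*r^2 + 0.000492*r - 1.0e-6)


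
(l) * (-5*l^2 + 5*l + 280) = -5*l^3 + 5*l^2 + 280*l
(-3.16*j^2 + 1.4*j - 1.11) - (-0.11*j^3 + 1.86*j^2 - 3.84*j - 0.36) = 0.11*j^3 - 5.02*j^2 + 5.24*j - 0.75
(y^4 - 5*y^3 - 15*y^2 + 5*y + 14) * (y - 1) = y^5 - 6*y^4 - 10*y^3 + 20*y^2 + 9*y - 14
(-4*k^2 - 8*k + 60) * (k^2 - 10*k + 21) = -4*k^4 + 32*k^3 + 56*k^2 - 768*k + 1260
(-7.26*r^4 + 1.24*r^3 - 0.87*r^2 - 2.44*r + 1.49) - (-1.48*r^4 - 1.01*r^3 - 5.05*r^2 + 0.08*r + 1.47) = -5.78*r^4 + 2.25*r^3 + 4.18*r^2 - 2.52*r + 0.02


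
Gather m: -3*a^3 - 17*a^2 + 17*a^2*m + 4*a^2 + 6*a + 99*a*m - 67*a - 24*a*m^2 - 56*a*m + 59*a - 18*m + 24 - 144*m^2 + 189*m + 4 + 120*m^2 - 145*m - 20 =-3*a^3 - 13*a^2 - 2*a + m^2*(-24*a - 24) + m*(17*a^2 + 43*a + 26) + 8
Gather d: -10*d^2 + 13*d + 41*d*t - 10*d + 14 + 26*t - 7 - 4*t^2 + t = -10*d^2 + d*(41*t + 3) - 4*t^2 + 27*t + 7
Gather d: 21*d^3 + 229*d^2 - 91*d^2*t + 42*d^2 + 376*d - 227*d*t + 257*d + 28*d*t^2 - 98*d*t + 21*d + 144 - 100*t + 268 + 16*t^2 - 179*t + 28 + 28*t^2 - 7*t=21*d^3 + d^2*(271 - 91*t) + d*(28*t^2 - 325*t + 654) + 44*t^2 - 286*t + 440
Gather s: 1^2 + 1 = 2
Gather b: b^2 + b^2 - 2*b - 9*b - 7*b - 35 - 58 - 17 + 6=2*b^2 - 18*b - 104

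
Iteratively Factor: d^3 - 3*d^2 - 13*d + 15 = (d - 1)*(d^2 - 2*d - 15) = (d - 5)*(d - 1)*(d + 3)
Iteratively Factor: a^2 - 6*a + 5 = (a - 1)*(a - 5)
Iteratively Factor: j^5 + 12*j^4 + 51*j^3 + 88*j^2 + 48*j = (j + 4)*(j^4 + 8*j^3 + 19*j^2 + 12*j) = (j + 1)*(j + 4)*(j^3 + 7*j^2 + 12*j) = (j + 1)*(j + 4)^2*(j^2 + 3*j) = (j + 1)*(j + 3)*(j + 4)^2*(j)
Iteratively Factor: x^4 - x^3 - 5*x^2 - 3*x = (x - 3)*(x^3 + 2*x^2 + x) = x*(x - 3)*(x^2 + 2*x + 1) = x*(x - 3)*(x + 1)*(x + 1)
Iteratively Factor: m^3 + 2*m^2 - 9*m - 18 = (m + 2)*(m^2 - 9) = (m - 3)*(m + 2)*(m + 3)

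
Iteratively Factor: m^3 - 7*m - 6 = (m - 3)*(m^2 + 3*m + 2) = (m - 3)*(m + 2)*(m + 1)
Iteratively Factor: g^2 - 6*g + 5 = (g - 1)*(g - 5)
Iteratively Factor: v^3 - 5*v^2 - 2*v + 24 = (v - 3)*(v^2 - 2*v - 8) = (v - 3)*(v + 2)*(v - 4)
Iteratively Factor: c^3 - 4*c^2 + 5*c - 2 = (c - 2)*(c^2 - 2*c + 1) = (c - 2)*(c - 1)*(c - 1)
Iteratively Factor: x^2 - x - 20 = (x + 4)*(x - 5)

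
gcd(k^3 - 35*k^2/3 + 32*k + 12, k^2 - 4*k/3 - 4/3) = 1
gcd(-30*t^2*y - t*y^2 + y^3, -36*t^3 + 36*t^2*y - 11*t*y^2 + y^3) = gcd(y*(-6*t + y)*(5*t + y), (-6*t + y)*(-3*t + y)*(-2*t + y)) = -6*t + y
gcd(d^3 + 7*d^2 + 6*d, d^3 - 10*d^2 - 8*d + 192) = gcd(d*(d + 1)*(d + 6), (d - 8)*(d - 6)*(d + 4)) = 1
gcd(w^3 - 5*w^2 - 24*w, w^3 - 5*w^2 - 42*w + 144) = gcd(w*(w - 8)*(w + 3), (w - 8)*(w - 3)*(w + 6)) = w - 8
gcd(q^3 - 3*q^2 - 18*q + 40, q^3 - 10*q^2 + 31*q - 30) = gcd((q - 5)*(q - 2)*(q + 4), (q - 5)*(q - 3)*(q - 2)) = q^2 - 7*q + 10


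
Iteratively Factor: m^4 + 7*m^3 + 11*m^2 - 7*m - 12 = (m + 4)*(m^3 + 3*m^2 - m - 3) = (m - 1)*(m + 4)*(m^2 + 4*m + 3) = (m - 1)*(m + 3)*(m + 4)*(m + 1)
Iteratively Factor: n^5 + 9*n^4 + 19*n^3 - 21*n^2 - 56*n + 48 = (n - 1)*(n^4 + 10*n^3 + 29*n^2 + 8*n - 48) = (n - 1)*(n + 3)*(n^3 + 7*n^2 + 8*n - 16) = (n - 1)*(n + 3)*(n + 4)*(n^2 + 3*n - 4) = (n - 1)^2*(n + 3)*(n + 4)*(n + 4)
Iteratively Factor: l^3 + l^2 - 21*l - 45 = (l + 3)*(l^2 - 2*l - 15) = (l - 5)*(l + 3)*(l + 3)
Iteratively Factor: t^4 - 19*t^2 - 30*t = (t + 3)*(t^3 - 3*t^2 - 10*t) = (t + 2)*(t + 3)*(t^2 - 5*t) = (t - 5)*(t + 2)*(t + 3)*(t)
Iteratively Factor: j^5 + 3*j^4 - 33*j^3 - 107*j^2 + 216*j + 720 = (j + 4)*(j^4 - j^3 - 29*j^2 + 9*j + 180) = (j - 5)*(j + 4)*(j^3 + 4*j^2 - 9*j - 36) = (j - 5)*(j + 3)*(j + 4)*(j^2 + j - 12) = (j - 5)*(j + 3)*(j + 4)^2*(j - 3)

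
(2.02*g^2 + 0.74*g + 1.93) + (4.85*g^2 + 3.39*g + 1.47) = 6.87*g^2 + 4.13*g + 3.4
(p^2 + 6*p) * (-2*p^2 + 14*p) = -2*p^4 + 2*p^3 + 84*p^2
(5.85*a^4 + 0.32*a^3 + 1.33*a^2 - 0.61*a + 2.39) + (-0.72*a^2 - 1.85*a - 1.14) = 5.85*a^4 + 0.32*a^3 + 0.61*a^2 - 2.46*a + 1.25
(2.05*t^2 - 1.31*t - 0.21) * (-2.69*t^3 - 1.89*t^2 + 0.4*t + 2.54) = -5.5145*t^5 - 0.350599999999999*t^4 + 3.8608*t^3 + 5.0799*t^2 - 3.4114*t - 0.5334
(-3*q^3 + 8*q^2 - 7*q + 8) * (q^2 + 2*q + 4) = -3*q^5 + 2*q^4 - 3*q^3 + 26*q^2 - 12*q + 32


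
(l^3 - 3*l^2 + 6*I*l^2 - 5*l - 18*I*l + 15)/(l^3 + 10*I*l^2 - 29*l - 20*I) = (l - 3)/(l + 4*I)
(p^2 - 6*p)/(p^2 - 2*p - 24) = p/(p + 4)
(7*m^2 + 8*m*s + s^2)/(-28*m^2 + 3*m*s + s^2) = (m + s)/(-4*m + s)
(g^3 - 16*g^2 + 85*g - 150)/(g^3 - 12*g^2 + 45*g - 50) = (g - 6)/(g - 2)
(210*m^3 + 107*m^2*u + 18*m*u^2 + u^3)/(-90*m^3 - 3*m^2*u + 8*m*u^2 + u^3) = (7*m + u)/(-3*m + u)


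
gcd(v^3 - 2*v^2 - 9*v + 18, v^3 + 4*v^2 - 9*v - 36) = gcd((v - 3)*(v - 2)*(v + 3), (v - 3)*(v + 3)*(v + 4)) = v^2 - 9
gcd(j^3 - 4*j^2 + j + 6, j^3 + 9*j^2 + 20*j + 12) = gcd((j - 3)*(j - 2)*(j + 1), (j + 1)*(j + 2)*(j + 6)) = j + 1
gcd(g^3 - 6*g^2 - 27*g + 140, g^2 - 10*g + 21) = g - 7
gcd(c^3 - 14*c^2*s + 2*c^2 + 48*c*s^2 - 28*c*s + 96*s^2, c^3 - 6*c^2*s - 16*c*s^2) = -c + 8*s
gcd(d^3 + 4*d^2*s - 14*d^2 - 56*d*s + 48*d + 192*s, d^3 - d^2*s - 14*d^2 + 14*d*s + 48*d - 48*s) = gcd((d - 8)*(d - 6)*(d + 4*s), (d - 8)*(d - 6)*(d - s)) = d^2 - 14*d + 48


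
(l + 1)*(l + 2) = l^2 + 3*l + 2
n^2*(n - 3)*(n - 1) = n^4 - 4*n^3 + 3*n^2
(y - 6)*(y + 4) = y^2 - 2*y - 24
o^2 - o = o*(o - 1)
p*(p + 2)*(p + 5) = p^3 + 7*p^2 + 10*p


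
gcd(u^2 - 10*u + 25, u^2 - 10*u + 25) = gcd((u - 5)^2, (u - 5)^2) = u^2 - 10*u + 25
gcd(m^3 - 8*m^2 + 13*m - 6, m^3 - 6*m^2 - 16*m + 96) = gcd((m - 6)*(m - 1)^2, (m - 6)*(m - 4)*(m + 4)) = m - 6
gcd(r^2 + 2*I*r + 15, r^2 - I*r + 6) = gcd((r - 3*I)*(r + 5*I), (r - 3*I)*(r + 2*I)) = r - 3*I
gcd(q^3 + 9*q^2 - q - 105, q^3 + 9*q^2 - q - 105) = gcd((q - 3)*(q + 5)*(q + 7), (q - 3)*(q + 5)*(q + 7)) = q^3 + 9*q^2 - q - 105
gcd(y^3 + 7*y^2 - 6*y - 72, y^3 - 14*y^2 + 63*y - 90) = y - 3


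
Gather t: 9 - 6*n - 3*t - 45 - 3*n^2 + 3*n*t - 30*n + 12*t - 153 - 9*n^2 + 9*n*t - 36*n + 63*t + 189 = -12*n^2 - 72*n + t*(12*n + 72)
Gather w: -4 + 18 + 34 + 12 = 60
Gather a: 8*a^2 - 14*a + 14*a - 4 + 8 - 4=8*a^2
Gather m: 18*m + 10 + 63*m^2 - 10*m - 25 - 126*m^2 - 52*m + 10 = -63*m^2 - 44*m - 5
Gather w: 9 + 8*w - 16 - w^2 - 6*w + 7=-w^2 + 2*w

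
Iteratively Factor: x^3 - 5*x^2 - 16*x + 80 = (x + 4)*(x^2 - 9*x + 20) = (x - 4)*(x + 4)*(x - 5)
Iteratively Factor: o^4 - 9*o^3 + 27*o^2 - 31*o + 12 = (o - 1)*(o^3 - 8*o^2 + 19*o - 12) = (o - 1)^2*(o^2 - 7*o + 12) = (o - 4)*(o - 1)^2*(o - 3)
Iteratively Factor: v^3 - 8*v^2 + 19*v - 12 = (v - 1)*(v^2 - 7*v + 12) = (v - 4)*(v - 1)*(v - 3)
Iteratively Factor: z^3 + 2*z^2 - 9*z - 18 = (z - 3)*(z^2 + 5*z + 6) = (z - 3)*(z + 2)*(z + 3)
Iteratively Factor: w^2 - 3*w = (w - 3)*(w)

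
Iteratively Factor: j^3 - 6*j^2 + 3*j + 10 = (j + 1)*(j^2 - 7*j + 10) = (j - 2)*(j + 1)*(j - 5)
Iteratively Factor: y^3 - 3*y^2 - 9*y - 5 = (y + 1)*(y^2 - 4*y - 5) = (y + 1)^2*(y - 5)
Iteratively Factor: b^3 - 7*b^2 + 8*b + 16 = (b - 4)*(b^2 - 3*b - 4) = (b - 4)*(b + 1)*(b - 4)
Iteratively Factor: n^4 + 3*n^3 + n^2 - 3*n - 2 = (n + 2)*(n^3 + n^2 - n - 1) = (n + 1)*(n + 2)*(n^2 - 1) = (n - 1)*(n + 1)*(n + 2)*(n + 1)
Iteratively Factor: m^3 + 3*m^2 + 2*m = (m + 1)*(m^2 + 2*m) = (m + 1)*(m + 2)*(m)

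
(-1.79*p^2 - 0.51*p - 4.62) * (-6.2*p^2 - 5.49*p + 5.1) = 11.098*p^4 + 12.9891*p^3 + 22.3149*p^2 + 22.7628*p - 23.562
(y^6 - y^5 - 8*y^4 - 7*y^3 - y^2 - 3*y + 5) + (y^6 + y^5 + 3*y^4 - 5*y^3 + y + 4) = 2*y^6 - 5*y^4 - 12*y^3 - y^2 - 2*y + 9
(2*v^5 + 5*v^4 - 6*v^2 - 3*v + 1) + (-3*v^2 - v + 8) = 2*v^5 + 5*v^4 - 9*v^2 - 4*v + 9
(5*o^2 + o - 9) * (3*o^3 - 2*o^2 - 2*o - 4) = 15*o^5 - 7*o^4 - 39*o^3 - 4*o^2 + 14*o + 36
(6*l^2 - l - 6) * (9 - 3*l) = -18*l^3 + 57*l^2 + 9*l - 54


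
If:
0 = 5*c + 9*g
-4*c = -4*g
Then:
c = 0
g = 0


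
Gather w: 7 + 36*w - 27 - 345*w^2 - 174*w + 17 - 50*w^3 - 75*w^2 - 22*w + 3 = -50*w^3 - 420*w^2 - 160*w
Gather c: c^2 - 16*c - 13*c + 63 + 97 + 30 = c^2 - 29*c + 190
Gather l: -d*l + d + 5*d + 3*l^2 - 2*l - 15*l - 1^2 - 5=6*d + 3*l^2 + l*(-d - 17) - 6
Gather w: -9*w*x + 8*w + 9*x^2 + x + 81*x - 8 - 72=w*(8 - 9*x) + 9*x^2 + 82*x - 80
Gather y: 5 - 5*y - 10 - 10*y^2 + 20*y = -10*y^2 + 15*y - 5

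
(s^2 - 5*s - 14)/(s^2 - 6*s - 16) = (s - 7)/(s - 8)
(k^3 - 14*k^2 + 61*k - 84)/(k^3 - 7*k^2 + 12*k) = (k - 7)/k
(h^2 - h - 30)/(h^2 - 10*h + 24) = (h + 5)/(h - 4)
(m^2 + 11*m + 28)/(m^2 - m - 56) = (m + 4)/(m - 8)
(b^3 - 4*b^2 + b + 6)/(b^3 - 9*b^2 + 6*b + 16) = (b - 3)/(b - 8)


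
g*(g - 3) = g^2 - 3*g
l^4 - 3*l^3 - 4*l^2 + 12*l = l*(l - 3)*(l - 2)*(l + 2)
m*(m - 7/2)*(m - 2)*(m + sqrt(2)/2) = m^4 - 11*m^3/2 + sqrt(2)*m^3/2 - 11*sqrt(2)*m^2/4 + 7*m^2 + 7*sqrt(2)*m/2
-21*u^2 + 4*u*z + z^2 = (-3*u + z)*(7*u + z)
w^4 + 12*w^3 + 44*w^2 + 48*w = w*(w + 2)*(w + 4)*(w + 6)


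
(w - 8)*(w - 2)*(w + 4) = w^3 - 6*w^2 - 24*w + 64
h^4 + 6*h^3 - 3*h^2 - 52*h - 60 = (h - 3)*(h + 2)^2*(h + 5)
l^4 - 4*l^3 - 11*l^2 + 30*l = l*(l - 5)*(l - 2)*(l + 3)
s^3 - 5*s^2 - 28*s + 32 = (s - 8)*(s - 1)*(s + 4)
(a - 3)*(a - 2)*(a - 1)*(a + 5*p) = a^4 + 5*a^3*p - 6*a^3 - 30*a^2*p + 11*a^2 + 55*a*p - 6*a - 30*p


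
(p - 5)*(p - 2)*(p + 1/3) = p^3 - 20*p^2/3 + 23*p/3 + 10/3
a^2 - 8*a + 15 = (a - 5)*(a - 3)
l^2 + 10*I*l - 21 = (l + 3*I)*(l + 7*I)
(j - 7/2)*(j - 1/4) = j^2 - 15*j/4 + 7/8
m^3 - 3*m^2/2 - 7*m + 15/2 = (m - 3)*(m - 1)*(m + 5/2)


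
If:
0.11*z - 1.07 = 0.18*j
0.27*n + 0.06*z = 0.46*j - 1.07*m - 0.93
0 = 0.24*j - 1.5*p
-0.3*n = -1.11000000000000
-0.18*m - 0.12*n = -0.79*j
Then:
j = 0.03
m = -2.34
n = 3.70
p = 0.00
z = 9.78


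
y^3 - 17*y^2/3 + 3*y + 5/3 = (y - 5)*(y - 1)*(y + 1/3)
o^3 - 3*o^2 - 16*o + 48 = (o - 4)*(o - 3)*(o + 4)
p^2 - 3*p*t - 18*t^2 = (p - 6*t)*(p + 3*t)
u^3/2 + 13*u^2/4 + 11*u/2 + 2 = (u/2 + 1)*(u + 1/2)*(u + 4)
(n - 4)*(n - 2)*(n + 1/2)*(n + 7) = n^4 + 3*n^3/2 - 67*n^2/2 + 39*n + 28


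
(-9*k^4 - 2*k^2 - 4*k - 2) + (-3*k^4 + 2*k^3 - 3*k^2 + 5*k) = -12*k^4 + 2*k^3 - 5*k^2 + k - 2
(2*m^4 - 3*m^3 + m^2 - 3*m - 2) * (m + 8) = 2*m^5 + 13*m^4 - 23*m^3 + 5*m^2 - 26*m - 16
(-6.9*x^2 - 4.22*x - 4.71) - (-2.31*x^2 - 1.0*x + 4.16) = -4.59*x^2 - 3.22*x - 8.87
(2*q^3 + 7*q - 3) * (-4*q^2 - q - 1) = -8*q^5 - 2*q^4 - 30*q^3 + 5*q^2 - 4*q + 3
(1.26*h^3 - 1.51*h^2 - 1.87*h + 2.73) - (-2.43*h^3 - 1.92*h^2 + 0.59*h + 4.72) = 3.69*h^3 + 0.41*h^2 - 2.46*h - 1.99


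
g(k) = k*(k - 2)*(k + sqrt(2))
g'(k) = k*(k - 2) + k*(k + sqrt(2)) + (k - 2)*(k + sqrt(2))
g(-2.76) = -17.68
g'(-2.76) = 23.26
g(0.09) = -0.26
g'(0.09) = -2.91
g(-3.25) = -31.32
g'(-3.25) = 32.67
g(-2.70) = -16.32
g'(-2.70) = 22.20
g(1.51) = -2.16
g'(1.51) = 2.24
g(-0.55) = 1.21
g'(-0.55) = -1.28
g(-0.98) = 1.27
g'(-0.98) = 1.20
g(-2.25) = -7.99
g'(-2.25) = 15.00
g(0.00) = 0.00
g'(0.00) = -2.83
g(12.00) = 1609.71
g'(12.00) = 415.11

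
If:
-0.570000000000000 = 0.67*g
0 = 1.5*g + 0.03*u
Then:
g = -0.85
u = 42.54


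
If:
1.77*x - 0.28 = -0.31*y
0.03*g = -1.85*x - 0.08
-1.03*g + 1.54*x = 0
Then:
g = -0.06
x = -0.04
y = 1.14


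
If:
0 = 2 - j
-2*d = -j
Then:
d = 1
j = 2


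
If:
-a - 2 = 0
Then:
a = -2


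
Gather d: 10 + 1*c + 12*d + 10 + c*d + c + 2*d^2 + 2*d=2*c + 2*d^2 + d*(c + 14) + 20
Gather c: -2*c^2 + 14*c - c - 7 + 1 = -2*c^2 + 13*c - 6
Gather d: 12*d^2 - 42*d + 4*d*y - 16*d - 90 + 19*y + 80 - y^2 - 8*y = 12*d^2 + d*(4*y - 58) - y^2 + 11*y - 10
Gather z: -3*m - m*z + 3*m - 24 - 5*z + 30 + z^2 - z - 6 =z^2 + z*(-m - 6)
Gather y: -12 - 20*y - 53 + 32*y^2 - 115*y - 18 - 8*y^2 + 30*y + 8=24*y^2 - 105*y - 75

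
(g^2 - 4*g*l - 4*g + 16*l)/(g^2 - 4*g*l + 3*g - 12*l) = (g - 4)/(g + 3)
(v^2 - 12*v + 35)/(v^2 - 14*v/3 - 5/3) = 3*(v - 7)/(3*v + 1)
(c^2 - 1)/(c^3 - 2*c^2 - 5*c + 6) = (c + 1)/(c^2 - c - 6)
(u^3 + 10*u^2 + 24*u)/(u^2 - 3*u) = (u^2 + 10*u + 24)/(u - 3)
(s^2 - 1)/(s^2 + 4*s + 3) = (s - 1)/(s + 3)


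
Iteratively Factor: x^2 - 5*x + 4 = (x - 1)*(x - 4)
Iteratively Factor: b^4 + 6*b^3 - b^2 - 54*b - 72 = (b - 3)*(b^3 + 9*b^2 + 26*b + 24) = (b - 3)*(b + 2)*(b^2 + 7*b + 12) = (b - 3)*(b + 2)*(b + 3)*(b + 4)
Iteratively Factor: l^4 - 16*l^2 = (l - 4)*(l^3 + 4*l^2) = l*(l - 4)*(l^2 + 4*l) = l*(l - 4)*(l + 4)*(l)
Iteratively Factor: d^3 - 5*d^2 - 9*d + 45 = (d - 3)*(d^2 - 2*d - 15) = (d - 5)*(d - 3)*(d + 3)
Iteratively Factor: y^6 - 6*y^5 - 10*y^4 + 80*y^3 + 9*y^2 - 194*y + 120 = (y - 5)*(y^5 - y^4 - 15*y^3 + 5*y^2 + 34*y - 24) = (y - 5)*(y - 1)*(y^4 - 15*y^2 - 10*y + 24) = (y - 5)*(y - 4)*(y - 1)*(y^3 + 4*y^2 + y - 6) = (y - 5)*(y - 4)*(y - 1)^2*(y^2 + 5*y + 6) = (y - 5)*(y - 4)*(y - 1)^2*(y + 2)*(y + 3)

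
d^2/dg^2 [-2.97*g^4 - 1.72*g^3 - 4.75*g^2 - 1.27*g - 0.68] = -35.64*g^2 - 10.32*g - 9.5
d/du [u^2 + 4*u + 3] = 2*u + 4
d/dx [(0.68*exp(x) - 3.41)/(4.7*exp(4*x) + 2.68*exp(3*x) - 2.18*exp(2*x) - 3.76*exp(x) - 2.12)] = (-9.588*exp(4*x) + 60.4632*exp(3*x) + 28.8988*exp(2*x) - 14.8676*exp(x) - 14.2632)*exp(x)/(22.09*exp(8*x) + 25.192*exp(7*x) - 13.3096*exp(6*x) - 47.0288*exp(5*x) - 35.3292*exp(4*x) + 5.0304*exp(3*x) + 23.3808*exp(2*x) + 15.9424*exp(x) + 4.4944)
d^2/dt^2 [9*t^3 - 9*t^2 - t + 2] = 54*t - 18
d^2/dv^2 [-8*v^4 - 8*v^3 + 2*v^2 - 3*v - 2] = -96*v^2 - 48*v + 4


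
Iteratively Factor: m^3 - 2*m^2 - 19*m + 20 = (m - 5)*(m^2 + 3*m - 4) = (m - 5)*(m - 1)*(m + 4)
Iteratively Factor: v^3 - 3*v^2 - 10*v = (v)*(v^2 - 3*v - 10) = v*(v - 5)*(v + 2)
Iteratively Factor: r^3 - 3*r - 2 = (r - 2)*(r^2 + 2*r + 1) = (r - 2)*(r + 1)*(r + 1)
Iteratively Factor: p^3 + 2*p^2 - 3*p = (p - 1)*(p^2 + 3*p) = p*(p - 1)*(p + 3)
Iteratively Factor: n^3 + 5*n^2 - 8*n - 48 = (n - 3)*(n^2 + 8*n + 16) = (n - 3)*(n + 4)*(n + 4)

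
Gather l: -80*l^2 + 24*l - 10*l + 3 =-80*l^2 + 14*l + 3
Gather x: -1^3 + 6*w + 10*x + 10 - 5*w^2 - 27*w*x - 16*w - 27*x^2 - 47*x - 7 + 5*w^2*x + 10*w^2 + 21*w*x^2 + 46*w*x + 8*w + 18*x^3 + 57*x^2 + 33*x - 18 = 5*w^2 - 2*w + 18*x^3 + x^2*(21*w + 30) + x*(5*w^2 + 19*w - 4) - 16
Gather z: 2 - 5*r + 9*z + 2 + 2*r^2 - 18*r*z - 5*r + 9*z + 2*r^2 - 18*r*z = 4*r^2 - 10*r + z*(18 - 36*r) + 4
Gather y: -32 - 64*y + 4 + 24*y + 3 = -40*y - 25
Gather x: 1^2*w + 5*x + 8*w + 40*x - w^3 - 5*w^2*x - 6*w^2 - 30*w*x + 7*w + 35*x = -w^3 - 6*w^2 + 16*w + x*(-5*w^2 - 30*w + 80)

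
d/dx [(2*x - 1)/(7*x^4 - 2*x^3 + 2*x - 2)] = 2*(7*x^4 - 2*x^3 + 2*x - (2*x - 1)*(14*x^3 - 3*x^2 + 1) - 2)/(7*x^4 - 2*x^3 + 2*x - 2)^2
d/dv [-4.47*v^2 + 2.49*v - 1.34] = 2.49 - 8.94*v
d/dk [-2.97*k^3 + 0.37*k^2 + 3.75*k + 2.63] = -8.91*k^2 + 0.74*k + 3.75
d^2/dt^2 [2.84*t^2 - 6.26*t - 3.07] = 5.68000000000000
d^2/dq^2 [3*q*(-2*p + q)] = 6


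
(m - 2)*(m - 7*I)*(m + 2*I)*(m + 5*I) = m^4 - 2*m^3 + 39*m^2 - 78*m + 70*I*m - 140*I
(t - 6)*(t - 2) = t^2 - 8*t + 12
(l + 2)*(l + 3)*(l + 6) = l^3 + 11*l^2 + 36*l + 36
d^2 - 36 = (d - 6)*(d + 6)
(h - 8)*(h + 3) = h^2 - 5*h - 24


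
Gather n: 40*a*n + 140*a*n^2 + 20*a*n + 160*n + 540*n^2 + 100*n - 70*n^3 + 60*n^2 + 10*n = -70*n^3 + n^2*(140*a + 600) + n*(60*a + 270)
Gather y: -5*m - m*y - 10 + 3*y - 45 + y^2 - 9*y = -5*m + y^2 + y*(-m - 6) - 55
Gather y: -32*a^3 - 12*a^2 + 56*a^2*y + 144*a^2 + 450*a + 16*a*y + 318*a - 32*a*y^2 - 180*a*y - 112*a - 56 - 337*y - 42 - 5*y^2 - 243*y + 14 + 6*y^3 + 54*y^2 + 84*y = -32*a^3 + 132*a^2 + 656*a + 6*y^3 + y^2*(49 - 32*a) + y*(56*a^2 - 164*a - 496) - 84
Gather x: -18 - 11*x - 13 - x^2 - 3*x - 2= -x^2 - 14*x - 33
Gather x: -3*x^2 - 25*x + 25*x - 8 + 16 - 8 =-3*x^2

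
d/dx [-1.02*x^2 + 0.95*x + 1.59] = 0.95 - 2.04*x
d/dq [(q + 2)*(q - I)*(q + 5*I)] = 3*q^2 + q*(4 + 8*I) + 5 + 8*I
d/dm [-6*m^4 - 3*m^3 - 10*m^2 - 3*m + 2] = -24*m^3 - 9*m^2 - 20*m - 3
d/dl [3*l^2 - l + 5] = 6*l - 1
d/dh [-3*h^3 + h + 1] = 1 - 9*h^2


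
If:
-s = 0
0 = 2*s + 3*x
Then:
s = 0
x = 0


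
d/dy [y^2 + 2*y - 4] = 2*y + 2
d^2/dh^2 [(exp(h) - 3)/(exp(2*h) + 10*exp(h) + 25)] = (exp(2*h) - 32*exp(h) + 55)*exp(h)/(exp(4*h) + 20*exp(3*h) + 150*exp(2*h) + 500*exp(h) + 625)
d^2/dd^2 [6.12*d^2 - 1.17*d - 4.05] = 12.2400000000000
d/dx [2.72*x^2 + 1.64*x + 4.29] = 5.44*x + 1.64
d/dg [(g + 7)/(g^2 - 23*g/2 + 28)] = 2*(-2*g^2 - 28*g + 217)/(4*g^4 - 92*g^3 + 753*g^2 - 2576*g + 3136)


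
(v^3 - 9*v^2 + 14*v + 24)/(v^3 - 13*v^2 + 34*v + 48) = (v - 4)/(v - 8)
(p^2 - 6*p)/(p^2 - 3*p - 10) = p*(6 - p)/(-p^2 + 3*p + 10)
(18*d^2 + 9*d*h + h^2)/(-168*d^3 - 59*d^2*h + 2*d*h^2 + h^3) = (-6*d - h)/(56*d^2 + d*h - h^2)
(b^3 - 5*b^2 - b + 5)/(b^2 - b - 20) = (b^2 - 1)/(b + 4)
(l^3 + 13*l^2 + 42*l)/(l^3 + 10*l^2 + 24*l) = (l + 7)/(l + 4)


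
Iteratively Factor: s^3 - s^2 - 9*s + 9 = (s - 3)*(s^2 + 2*s - 3) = (s - 3)*(s - 1)*(s + 3)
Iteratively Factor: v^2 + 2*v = (v)*(v + 2)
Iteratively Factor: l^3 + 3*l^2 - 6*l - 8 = (l + 1)*(l^2 + 2*l - 8) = (l - 2)*(l + 1)*(l + 4)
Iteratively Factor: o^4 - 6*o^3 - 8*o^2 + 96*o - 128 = (o + 4)*(o^3 - 10*o^2 + 32*o - 32) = (o - 4)*(o + 4)*(o^2 - 6*o + 8) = (o - 4)*(o - 2)*(o + 4)*(o - 4)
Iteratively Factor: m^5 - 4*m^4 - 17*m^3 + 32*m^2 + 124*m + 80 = (m + 2)*(m^4 - 6*m^3 - 5*m^2 + 42*m + 40) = (m - 4)*(m + 2)*(m^3 - 2*m^2 - 13*m - 10) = (m - 4)*(m + 1)*(m + 2)*(m^2 - 3*m - 10) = (m - 4)*(m + 1)*(m + 2)^2*(m - 5)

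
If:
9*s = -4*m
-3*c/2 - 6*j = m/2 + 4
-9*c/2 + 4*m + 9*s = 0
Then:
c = 0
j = 3*s/16 - 2/3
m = -9*s/4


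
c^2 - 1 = (c - 1)*(c + 1)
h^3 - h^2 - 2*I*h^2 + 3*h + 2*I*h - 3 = (h - 1)*(h - 3*I)*(h + I)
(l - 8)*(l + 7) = l^2 - l - 56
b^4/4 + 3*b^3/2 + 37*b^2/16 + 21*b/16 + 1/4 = (b/4 + 1)*(b + 1/2)^2*(b + 1)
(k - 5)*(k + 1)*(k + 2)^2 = k^4 - 17*k^2 - 36*k - 20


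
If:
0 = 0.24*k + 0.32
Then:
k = -1.33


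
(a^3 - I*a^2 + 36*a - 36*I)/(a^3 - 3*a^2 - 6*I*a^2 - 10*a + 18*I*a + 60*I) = (a^2 + 5*I*a + 6)/(a^2 - 3*a - 10)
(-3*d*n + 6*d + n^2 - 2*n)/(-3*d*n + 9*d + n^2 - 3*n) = (n - 2)/(n - 3)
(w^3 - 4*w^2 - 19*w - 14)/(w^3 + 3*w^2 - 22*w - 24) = (w^2 - 5*w - 14)/(w^2 + 2*w - 24)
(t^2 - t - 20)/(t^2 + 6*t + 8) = (t - 5)/(t + 2)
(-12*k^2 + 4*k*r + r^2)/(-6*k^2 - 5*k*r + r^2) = (12*k^2 - 4*k*r - r^2)/(6*k^2 + 5*k*r - r^2)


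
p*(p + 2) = p^2 + 2*p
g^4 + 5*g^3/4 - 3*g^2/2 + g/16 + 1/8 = (g - 1/2)^2*(g + 1/4)*(g + 2)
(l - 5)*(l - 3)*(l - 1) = l^3 - 9*l^2 + 23*l - 15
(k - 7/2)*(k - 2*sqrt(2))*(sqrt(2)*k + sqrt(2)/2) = sqrt(2)*k^3 - 3*sqrt(2)*k^2 - 4*k^2 - 7*sqrt(2)*k/4 + 12*k + 7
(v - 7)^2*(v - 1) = v^3 - 15*v^2 + 63*v - 49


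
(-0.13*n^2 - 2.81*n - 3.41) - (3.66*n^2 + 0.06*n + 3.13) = -3.79*n^2 - 2.87*n - 6.54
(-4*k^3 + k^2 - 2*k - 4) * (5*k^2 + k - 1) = -20*k^5 + k^4 - 5*k^3 - 23*k^2 - 2*k + 4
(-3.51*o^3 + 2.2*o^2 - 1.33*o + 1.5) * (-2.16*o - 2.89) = 7.5816*o^4 + 5.3919*o^3 - 3.4852*o^2 + 0.6037*o - 4.335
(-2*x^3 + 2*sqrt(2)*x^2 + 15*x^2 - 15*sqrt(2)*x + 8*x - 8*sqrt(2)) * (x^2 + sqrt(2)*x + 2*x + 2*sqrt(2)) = -2*x^5 + 11*x^4 + 42*x^3 - 6*x^2 - 76*x - 32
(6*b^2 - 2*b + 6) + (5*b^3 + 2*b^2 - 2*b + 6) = 5*b^3 + 8*b^2 - 4*b + 12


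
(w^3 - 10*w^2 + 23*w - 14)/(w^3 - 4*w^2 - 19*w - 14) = (w^2 - 3*w + 2)/(w^2 + 3*w + 2)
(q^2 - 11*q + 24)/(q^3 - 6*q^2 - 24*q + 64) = (q - 3)/(q^2 + 2*q - 8)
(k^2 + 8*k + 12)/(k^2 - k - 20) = (k^2 + 8*k + 12)/(k^2 - k - 20)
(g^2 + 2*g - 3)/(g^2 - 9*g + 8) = (g + 3)/(g - 8)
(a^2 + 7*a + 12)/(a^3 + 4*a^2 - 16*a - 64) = (a + 3)/(a^2 - 16)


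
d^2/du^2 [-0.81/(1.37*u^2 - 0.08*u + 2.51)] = (3.040578*u^2 - 0.177552*u - 0.81*(2.74*u - 0.08)*(5.48*u - 0.16) + 5.570694)/(1.37*u^2 - 0.08*u + 2.51)^3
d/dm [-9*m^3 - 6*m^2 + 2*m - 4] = -27*m^2 - 12*m + 2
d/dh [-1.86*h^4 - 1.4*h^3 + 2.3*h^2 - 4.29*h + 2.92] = -7.44*h^3 - 4.2*h^2 + 4.6*h - 4.29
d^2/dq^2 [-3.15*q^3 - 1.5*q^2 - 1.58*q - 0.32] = -18.9*q - 3.0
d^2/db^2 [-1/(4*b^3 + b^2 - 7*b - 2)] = 2*((12*b + 1)*(4*b^3 + b^2 - 7*b - 2) - (12*b^2 + 2*b - 7)^2)/(4*b^3 + b^2 - 7*b - 2)^3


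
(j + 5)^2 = j^2 + 10*j + 25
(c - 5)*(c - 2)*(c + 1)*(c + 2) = c^4 - 4*c^3 - 9*c^2 + 16*c + 20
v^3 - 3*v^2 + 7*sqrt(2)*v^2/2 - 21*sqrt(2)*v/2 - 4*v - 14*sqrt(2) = (v - 4)*(v + 1)*(v + 7*sqrt(2)/2)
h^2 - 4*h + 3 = (h - 3)*(h - 1)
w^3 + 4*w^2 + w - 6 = (w - 1)*(w + 2)*(w + 3)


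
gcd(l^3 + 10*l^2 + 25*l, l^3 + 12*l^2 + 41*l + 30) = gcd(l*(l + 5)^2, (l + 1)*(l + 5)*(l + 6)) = l + 5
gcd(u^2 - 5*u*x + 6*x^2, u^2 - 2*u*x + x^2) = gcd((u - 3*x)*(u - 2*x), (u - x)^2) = 1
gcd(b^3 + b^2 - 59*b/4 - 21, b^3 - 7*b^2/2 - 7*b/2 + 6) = b^2 - 5*b/2 - 6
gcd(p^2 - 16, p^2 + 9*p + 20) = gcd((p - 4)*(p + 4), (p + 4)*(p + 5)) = p + 4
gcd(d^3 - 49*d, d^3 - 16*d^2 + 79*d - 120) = 1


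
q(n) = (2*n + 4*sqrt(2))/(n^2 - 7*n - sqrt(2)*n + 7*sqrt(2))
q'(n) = (2*n + 4*sqrt(2))*(-2*n + sqrt(2) + 7)/(n^2 - 7*n - sqrt(2)*n + 7*sqrt(2))^2 + 2/(n^2 - 7*n - sqrt(2)*n + 7*sqrt(2)) = 2*(n^2 - 7*n - sqrt(2)*n + (n + 2*sqrt(2))*(-2*n + sqrt(2) + 7) + 7*sqrt(2))/(n^2 - 7*n - sqrt(2)*n + 7*sqrt(2))^2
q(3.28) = -1.76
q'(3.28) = 0.18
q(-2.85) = 0.00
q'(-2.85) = 0.05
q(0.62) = 1.36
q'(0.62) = 2.32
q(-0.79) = 0.24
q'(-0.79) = 0.25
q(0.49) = 1.10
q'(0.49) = 1.70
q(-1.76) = 0.08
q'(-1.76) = 0.10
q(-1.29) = 0.14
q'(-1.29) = 0.16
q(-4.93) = -0.06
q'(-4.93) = 0.01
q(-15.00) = -0.07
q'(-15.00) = 0.00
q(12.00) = 0.56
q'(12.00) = -0.13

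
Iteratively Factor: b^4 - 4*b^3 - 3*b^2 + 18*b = (b + 2)*(b^3 - 6*b^2 + 9*b) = (b - 3)*(b + 2)*(b^2 - 3*b) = b*(b - 3)*(b + 2)*(b - 3)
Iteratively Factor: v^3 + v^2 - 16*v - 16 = (v + 1)*(v^2 - 16) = (v - 4)*(v + 1)*(v + 4)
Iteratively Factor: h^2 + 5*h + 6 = (h + 2)*(h + 3)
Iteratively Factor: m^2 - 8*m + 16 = (m - 4)*(m - 4)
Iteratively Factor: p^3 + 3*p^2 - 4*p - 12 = (p - 2)*(p^2 + 5*p + 6) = (p - 2)*(p + 2)*(p + 3)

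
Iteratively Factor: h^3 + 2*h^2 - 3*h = (h + 3)*(h^2 - h) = (h - 1)*(h + 3)*(h)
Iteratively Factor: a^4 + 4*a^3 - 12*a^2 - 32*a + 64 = (a - 2)*(a^3 + 6*a^2 - 32) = (a - 2)^2*(a^2 + 8*a + 16) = (a - 2)^2*(a + 4)*(a + 4)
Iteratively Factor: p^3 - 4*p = (p)*(p^2 - 4) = p*(p + 2)*(p - 2)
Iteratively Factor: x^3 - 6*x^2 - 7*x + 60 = (x - 4)*(x^2 - 2*x - 15) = (x - 4)*(x + 3)*(x - 5)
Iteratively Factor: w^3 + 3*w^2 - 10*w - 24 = (w + 2)*(w^2 + w - 12) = (w + 2)*(w + 4)*(w - 3)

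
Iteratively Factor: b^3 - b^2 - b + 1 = (b + 1)*(b^2 - 2*b + 1) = (b - 1)*(b + 1)*(b - 1)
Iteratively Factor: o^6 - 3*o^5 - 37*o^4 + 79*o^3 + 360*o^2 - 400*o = (o - 1)*(o^5 - 2*o^4 - 39*o^3 + 40*o^2 + 400*o) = o*(o - 1)*(o^4 - 2*o^3 - 39*o^2 + 40*o + 400) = o*(o - 5)*(o - 1)*(o^3 + 3*o^2 - 24*o - 80) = o*(o - 5)*(o - 1)*(o + 4)*(o^2 - o - 20) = o*(o - 5)^2*(o - 1)*(o + 4)*(o + 4)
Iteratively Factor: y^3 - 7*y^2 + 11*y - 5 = (y - 1)*(y^2 - 6*y + 5) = (y - 1)^2*(y - 5)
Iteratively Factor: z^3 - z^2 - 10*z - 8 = (z - 4)*(z^2 + 3*z + 2) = (z - 4)*(z + 2)*(z + 1)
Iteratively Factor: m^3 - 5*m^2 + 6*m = (m - 3)*(m^2 - 2*m) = (m - 3)*(m - 2)*(m)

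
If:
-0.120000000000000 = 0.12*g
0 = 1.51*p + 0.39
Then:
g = -1.00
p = -0.26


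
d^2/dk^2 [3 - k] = 0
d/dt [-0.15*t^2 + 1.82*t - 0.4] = 1.82 - 0.3*t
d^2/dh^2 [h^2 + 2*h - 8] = 2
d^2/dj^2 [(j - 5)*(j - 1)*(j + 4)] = 6*j - 4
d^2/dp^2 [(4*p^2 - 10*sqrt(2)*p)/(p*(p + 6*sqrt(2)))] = -68*sqrt(2)/(p^3 + 18*sqrt(2)*p^2 + 216*p + 432*sqrt(2))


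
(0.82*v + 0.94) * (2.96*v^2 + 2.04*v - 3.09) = 2.4272*v^3 + 4.4552*v^2 - 0.6162*v - 2.9046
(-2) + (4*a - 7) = 4*a - 9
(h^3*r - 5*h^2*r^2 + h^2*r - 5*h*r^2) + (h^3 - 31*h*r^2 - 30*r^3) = h^3*r + h^3 - 5*h^2*r^2 + h^2*r - 36*h*r^2 - 30*r^3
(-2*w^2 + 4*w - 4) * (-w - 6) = 2*w^3 + 8*w^2 - 20*w + 24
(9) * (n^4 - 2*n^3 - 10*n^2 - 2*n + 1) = 9*n^4 - 18*n^3 - 90*n^2 - 18*n + 9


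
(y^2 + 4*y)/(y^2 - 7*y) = (y + 4)/(y - 7)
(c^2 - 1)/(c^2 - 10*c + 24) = (c^2 - 1)/(c^2 - 10*c + 24)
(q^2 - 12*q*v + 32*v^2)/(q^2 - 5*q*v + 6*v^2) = (q^2 - 12*q*v + 32*v^2)/(q^2 - 5*q*v + 6*v^2)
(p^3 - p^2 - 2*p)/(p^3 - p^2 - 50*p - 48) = p*(p - 2)/(p^2 - 2*p - 48)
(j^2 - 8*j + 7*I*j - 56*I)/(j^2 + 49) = (j - 8)/(j - 7*I)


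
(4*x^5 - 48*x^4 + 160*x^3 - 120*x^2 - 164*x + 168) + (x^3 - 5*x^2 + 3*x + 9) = 4*x^5 - 48*x^4 + 161*x^3 - 125*x^2 - 161*x + 177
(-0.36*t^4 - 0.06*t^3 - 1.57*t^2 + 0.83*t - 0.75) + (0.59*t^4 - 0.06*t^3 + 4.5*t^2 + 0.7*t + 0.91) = 0.23*t^4 - 0.12*t^3 + 2.93*t^2 + 1.53*t + 0.16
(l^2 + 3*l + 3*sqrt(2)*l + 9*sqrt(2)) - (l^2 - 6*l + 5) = 3*sqrt(2)*l + 9*l - 5 + 9*sqrt(2)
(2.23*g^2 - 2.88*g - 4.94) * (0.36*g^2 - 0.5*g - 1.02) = 0.8028*g^4 - 2.1518*g^3 - 2.613*g^2 + 5.4076*g + 5.0388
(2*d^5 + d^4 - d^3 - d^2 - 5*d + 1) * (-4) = -8*d^5 - 4*d^4 + 4*d^3 + 4*d^2 + 20*d - 4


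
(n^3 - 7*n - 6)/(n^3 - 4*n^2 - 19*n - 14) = (n - 3)/(n - 7)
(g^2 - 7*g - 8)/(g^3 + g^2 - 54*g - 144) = (g + 1)/(g^2 + 9*g + 18)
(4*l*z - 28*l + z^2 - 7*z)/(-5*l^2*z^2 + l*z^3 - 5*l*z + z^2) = (-4*l*z + 28*l - z^2 + 7*z)/(z*(5*l^2*z - l*z^2 + 5*l - z))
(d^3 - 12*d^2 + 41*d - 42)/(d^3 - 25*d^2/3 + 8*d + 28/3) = 3*(d - 3)/(3*d + 2)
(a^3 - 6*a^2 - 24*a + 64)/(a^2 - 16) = (a^2 - 10*a + 16)/(a - 4)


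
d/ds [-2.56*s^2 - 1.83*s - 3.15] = -5.12*s - 1.83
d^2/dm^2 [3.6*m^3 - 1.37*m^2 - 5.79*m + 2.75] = 21.6*m - 2.74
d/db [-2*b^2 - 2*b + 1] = -4*b - 2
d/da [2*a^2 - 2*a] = 4*a - 2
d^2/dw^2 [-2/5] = 0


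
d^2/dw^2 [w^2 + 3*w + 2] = 2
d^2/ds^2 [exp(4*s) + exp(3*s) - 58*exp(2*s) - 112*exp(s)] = (16*exp(3*s) + 9*exp(2*s) - 232*exp(s) - 112)*exp(s)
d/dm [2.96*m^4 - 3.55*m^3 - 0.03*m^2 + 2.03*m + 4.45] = 11.84*m^3 - 10.65*m^2 - 0.06*m + 2.03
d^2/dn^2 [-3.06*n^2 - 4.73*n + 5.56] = -6.12000000000000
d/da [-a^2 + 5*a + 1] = 5 - 2*a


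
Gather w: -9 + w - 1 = w - 10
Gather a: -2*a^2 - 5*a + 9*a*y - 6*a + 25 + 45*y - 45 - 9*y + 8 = -2*a^2 + a*(9*y - 11) + 36*y - 12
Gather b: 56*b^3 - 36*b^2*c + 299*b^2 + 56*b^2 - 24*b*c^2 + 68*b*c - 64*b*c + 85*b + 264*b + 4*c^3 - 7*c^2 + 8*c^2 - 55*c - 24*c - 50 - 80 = 56*b^3 + b^2*(355 - 36*c) + b*(-24*c^2 + 4*c + 349) + 4*c^3 + c^2 - 79*c - 130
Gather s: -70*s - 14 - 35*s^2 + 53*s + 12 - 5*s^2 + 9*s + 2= -40*s^2 - 8*s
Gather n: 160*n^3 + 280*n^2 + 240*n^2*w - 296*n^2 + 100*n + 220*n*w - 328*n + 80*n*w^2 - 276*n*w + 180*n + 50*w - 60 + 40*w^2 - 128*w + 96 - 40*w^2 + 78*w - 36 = 160*n^3 + n^2*(240*w - 16) + n*(80*w^2 - 56*w - 48)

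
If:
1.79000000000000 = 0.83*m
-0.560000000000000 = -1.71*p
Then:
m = 2.16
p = 0.33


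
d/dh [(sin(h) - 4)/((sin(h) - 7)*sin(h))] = (-cos(h) + 8/tan(h) - 28*cos(h)/sin(h)^2)/(sin(h) - 7)^2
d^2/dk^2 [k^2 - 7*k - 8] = 2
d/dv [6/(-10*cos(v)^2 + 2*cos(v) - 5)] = 12*(1 - 10*cos(v))*sin(v)/(10*cos(v)^2 - 2*cos(v) + 5)^2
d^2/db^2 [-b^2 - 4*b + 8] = -2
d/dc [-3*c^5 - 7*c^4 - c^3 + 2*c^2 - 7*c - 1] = -15*c^4 - 28*c^3 - 3*c^2 + 4*c - 7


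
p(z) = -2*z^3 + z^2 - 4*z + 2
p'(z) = -6*z^2 + 2*z - 4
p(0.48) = 0.09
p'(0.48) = -4.42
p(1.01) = -3.08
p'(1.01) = -8.10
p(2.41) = -29.83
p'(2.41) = -34.03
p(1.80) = -13.62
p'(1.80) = -19.84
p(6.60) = -555.83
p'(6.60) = -252.16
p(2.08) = -19.99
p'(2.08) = -25.80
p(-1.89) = 26.63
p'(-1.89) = -29.21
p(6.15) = -449.99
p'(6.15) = -218.64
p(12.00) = -3358.00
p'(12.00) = -844.00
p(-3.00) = 77.00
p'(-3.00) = -64.00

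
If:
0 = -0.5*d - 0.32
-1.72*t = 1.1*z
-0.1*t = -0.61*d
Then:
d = -0.64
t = -3.90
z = 6.10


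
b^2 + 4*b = b*(b + 4)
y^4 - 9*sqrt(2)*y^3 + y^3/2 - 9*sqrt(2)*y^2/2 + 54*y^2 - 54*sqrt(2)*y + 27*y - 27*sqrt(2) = (y + 1/2)*(y - 3*sqrt(2))^3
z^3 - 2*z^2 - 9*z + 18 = (z - 3)*(z - 2)*(z + 3)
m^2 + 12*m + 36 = (m + 6)^2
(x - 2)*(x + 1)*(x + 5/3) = x^3 + 2*x^2/3 - 11*x/3 - 10/3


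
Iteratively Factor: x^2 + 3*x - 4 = (x + 4)*(x - 1)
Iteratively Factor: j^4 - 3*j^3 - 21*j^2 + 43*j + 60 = (j + 1)*(j^3 - 4*j^2 - 17*j + 60) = (j - 5)*(j + 1)*(j^2 + j - 12) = (j - 5)*(j + 1)*(j + 4)*(j - 3)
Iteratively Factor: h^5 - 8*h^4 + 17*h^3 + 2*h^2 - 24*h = (h - 3)*(h^4 - 5*h^3 + 2*h^2 + 8*h) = (h - 3)*(h + 1)*(h^3 - 6*h^2 + 8*h) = h*(h - 3)*(h + 1)*(h^2 - 6*h + 8) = h*(h - 3)*(h - 2)*(h + 1)*(h - 4)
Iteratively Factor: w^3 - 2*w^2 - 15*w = (w)*(w^2 - 2*w - 15) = w*(w + 3)*(w - 5)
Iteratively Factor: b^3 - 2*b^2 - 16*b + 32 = (b + 4)*(b^2 - 6*b + 8) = (b - 2)*(b + 4)*(b - 4)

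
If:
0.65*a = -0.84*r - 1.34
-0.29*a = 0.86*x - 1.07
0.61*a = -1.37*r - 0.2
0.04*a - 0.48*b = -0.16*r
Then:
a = -4.41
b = 0.24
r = 1.82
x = 2.73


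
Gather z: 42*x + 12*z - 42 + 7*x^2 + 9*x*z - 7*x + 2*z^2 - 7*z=7*x^2 + 35*x + 2*z^2 + z*(9*x + 5) - 42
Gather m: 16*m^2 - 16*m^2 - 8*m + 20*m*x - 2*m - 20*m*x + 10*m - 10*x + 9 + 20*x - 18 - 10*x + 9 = 0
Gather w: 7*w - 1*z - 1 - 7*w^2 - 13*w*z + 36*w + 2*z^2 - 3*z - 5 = -7*w^2 + w*(43 - 13*z) + 2*z^2 - 4*z - 6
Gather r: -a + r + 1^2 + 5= -a + r + 6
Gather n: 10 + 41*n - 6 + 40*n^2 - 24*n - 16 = 40*n^2 + 17*n - 12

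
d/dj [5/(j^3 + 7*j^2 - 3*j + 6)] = 5*(-3*j^2 - 14*j + 3)/(j^3 + 7*j^2 - 3*j + 6)^2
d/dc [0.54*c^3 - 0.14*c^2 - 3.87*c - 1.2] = 1.62*c^2 - 0.28*c - 3.87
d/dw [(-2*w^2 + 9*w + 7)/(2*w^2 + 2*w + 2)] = (-11*w^2 - 18*w + 2)/(2*(w^4 + 2*w^3 + 3*w^2 + 2*w + 1))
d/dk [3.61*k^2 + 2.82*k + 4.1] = 7.22*k + 2.82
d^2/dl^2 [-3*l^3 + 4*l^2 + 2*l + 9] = 8 - 18*l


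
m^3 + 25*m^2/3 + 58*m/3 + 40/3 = (m + 4/3)*(m + 2)*(m + 5)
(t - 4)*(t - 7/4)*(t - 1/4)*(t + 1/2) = t^4 - 11*t^3/2 + 87*t^2/16 + 79*t/32 - 7/8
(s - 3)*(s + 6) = s^2 + 3*s - 18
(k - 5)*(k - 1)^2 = k^3 - 7*k^2 + 11*k - 5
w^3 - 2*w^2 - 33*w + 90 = (w - 5)*(w - 3)*(w + 6)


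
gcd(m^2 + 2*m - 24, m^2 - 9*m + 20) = m - 4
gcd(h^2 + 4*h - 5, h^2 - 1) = h - 1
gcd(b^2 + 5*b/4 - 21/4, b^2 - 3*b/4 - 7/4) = b - 7/4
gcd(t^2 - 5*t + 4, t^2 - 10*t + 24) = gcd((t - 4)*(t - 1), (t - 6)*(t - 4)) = t - 4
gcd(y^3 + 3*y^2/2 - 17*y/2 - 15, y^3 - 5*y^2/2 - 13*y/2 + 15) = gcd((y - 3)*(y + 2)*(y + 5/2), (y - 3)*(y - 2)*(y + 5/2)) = y^2 - y/2 - 15/2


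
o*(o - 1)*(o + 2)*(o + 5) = o^4 + 6*o^3 + 3*o^2 - 10*o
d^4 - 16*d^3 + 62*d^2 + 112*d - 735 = (d - 7)^2*(d - 5)*(d + 3)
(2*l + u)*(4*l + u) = 8*l^2 + 6*l*u + u^2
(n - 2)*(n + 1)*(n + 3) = n^3 + 2*n^2 - 5*n - 6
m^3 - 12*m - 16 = (m - 4)*(m + 2)^2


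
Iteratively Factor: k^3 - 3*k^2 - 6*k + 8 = (k - 4)*(k^2 + k - 2) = (k - 4)*(k + 2)*(k - 1)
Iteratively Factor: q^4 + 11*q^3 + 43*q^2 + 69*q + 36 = (q + 3)*(q^3 + 8*q^2 + 19*q + 12) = (q + 3)*(q + 4)*(q^2 + 4*q + 3) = (q + 3)^2*(q + 4)*(q + 1)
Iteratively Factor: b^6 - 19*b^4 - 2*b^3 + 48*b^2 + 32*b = (b + 1)*(b^5 - b^4 - 18*b^3 + 16*b^2 + 32*b) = b*(b + 1)*(b^4 - b^3 - 18*b^2 + 16*b + 32) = b*(b + 1)*(b + 4)*(b^3 - 5*b^2 + 2*b + 8) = b*(b + 1)^2*(b + 4)*(b^2 - 6*b + 8) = b*(b - 2)*(b + 1)^2*(b + 4)*(b - 4)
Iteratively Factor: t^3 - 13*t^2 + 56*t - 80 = (t - 5)*(t^2 - 8*t + 16) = (t - 5)*(t - 4)*(t - 4)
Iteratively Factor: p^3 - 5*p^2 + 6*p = (p - 2)*(p^2 - 3*p) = (p - 3)*(p - 2)*(p)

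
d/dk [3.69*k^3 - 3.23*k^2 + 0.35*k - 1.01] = 11.07*k^2 - 6.46*k + 0.35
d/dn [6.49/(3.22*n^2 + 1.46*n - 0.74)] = (-41.7956*n - 9.4754)/(3.22*n^2 + 1.46*n - 0.74)^2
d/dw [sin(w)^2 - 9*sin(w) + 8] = (2*sin(w) - 9)*cos(w)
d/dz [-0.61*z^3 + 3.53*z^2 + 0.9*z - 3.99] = -1.83*z^2 + 7.06*z + 0.9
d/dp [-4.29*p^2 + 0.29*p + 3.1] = 0.29 - 8.58*p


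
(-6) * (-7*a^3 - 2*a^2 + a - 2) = 42*a^3 + 12*a^2 - 6*a + 12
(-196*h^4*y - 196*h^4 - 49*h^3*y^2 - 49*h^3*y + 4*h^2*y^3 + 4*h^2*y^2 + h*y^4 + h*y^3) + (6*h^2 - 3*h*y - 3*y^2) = -196*h^4*y - 196*h^4 - 49*h^3*y^2 - 49*h^3*y + 4*h^2*y^3 + 4*h^2*y^2 + 6*h^2 + h*y^4 + h*y^3 - 3*h*y - 3*y^2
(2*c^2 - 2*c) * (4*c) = 8*c^3 - 8*c^2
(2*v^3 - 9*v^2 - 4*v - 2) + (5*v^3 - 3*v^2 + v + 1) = 7*v^3 - 12*v^2 - 3*v - 1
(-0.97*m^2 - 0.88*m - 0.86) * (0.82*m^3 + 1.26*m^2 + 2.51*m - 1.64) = -0.7954*m^5 - 1.9438*m^4 - 4.2487*m^3 - 1.7016*m^2 - 0.7154*m + 1.4104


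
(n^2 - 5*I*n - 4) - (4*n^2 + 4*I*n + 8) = -3*n^2 - 9*I*n - 12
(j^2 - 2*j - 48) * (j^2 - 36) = j^4 - 2*j^3 - 84*j^2 + 72*j + 1728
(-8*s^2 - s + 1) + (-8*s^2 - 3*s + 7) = -16*s^2 - 4*s + 8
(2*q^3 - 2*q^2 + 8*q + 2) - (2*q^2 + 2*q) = 2*q^3 - 4*q^2 + 6*q + 2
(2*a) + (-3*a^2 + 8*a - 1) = -3*a^2 + 10*a - 1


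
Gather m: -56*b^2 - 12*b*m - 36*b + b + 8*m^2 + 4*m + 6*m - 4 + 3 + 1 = -56*b^2 - 35*b + 8*m^2 + m*(10 - 12*b)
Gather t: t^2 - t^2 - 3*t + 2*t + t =0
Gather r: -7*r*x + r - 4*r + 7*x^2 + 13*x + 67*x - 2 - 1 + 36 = r*(-7*x - 3) + 7*x^2 + 80*x + 33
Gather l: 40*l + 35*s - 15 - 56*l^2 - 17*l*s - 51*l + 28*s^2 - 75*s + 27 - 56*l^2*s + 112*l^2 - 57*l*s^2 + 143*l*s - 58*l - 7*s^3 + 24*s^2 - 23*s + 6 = l^2*(56 - 56*s) + l*(-57*s^2 + 126*s - 69) - 7*s^3 + 52*s^2 - 63*s + 18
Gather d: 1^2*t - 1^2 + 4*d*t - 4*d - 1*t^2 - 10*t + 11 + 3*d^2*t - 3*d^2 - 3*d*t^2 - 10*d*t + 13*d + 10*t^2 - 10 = d^2*(3*t - 3) + d*(-3*t^2 - 6*t + 9) + 9*t^2 - 9*t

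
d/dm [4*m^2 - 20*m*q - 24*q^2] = 8*m - 20*q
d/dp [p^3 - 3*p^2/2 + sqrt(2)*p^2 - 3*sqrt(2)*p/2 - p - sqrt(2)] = 3*p^2 - 3*p + 2*sqrt(2)*p - 3*sqrt(2)/2 - 1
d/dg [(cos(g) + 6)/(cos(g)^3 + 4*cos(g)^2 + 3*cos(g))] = 2*(cos(g)^3 + 11*cos(g)^2 + 24*cos(g) + 9)*sin(g)/((cos(g) + 1)^2*(cos(g) + 3)^2*cos(g)^2)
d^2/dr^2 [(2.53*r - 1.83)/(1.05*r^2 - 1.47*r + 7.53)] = ((11.2812 - 15.939*r)*(1.05*r^2 - 1.47*r + 7.53) + (2.1*r - 1.47)*(2.53*r - 1.83)*(4.2*r - 2.94))/(1.05*r^2 - 1.47*r + 7.53)^3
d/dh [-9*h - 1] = -9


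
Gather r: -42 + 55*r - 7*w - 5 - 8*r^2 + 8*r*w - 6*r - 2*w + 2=-8*r^2 + r*(8*w + 49) - 9*w - 45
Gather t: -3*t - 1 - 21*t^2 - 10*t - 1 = -21*t^2 - 13*t - 2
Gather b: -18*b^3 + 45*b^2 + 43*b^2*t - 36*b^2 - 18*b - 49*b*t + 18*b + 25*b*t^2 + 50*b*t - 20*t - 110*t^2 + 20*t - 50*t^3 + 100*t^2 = -18*b^3 + b^2*(43*t + 9) + b*(25*t^2 + t) - 50*t^3 - 10*t^2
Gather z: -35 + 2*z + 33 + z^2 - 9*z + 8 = z^2 - 7*z + 6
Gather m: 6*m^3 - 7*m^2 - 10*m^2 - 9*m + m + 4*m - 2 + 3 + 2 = 6*m^3 - 17*m^2 - 4*m + 3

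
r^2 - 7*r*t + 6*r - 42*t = (r + 6)*(r - 7*t)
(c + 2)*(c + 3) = c^2 + 5*c + 6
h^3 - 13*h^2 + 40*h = h*(h - 8)*(h - 5)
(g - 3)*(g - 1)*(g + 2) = g^3 - 2*g^2 - 5*g + 6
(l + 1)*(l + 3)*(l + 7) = l^3 + 11*l^2 + 31*l + 21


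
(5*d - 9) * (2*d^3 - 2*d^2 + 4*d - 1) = 10*d^4 - 28*d^3 + 38*d^2 - 41*d + 9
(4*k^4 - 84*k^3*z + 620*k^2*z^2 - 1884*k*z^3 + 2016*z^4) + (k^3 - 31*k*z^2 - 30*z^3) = 4*k^4 - 84*k^3*z + k^3 + 620*k^2*z^2 - 1884*k*z^3 - 31*k*z^2 + 2016*z^4 - 30*z^3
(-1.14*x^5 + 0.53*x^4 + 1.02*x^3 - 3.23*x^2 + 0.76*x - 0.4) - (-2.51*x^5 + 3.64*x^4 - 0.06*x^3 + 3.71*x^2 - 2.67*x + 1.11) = 1.37*x^5 - 3.11*x^4 + 1.08*x^3 - 6.94*x^2 + 3.43*x - 1.51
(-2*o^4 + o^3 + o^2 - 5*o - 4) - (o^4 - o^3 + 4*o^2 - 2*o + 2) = -3*o^4 + 2*o^3 - 3*o^2 - 3*o - 6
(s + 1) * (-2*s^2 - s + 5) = -2*s^3 - 3*s^2 + 4*s + 5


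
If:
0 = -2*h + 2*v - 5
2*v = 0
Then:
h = -5/2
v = 0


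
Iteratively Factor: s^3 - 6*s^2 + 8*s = (s - 4)*(s^2 - 2*s) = (s - 4)*(s - 2)*(s)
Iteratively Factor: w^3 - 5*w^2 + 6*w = (w - 2)*(w^2 - 3*w) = w*(w - 2)*(w - 3)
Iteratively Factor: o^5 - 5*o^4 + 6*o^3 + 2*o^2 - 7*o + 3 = (o - 1)*(o^4 - 4*o^3 + 2*o^2 + 4*o - 3) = (o - 1)^2*(o^3 - 3*o^2 - o + 3) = (o - 1)^3*(o^2 - 2*o - 3) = (o - 1)^3*(o + 1)*(o - 3)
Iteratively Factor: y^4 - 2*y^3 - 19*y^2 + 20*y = (y - 5)*(y^3 + 3*y^2 - 4*y) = (y - 5)*(y + 4)*(y^2 - y) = y*(y - 5)*(y + 4)*(y - 1)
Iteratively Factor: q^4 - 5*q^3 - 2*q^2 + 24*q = (q + 2)*(q^3 - 7*q^2 + 12*q) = (q - 3)*(q + 2)*(q^2 - 4*q) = q*(q - 3)*(q + 2)*(q - 4)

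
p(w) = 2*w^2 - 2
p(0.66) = -1.13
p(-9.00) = 160.00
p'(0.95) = 3.80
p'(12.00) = 48.00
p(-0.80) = -0.72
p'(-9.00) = -36.00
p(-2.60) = 11.52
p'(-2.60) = -10.40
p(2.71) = 12.69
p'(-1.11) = -4.44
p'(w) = 4*w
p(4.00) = 30.00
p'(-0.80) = -3.20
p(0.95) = -0.20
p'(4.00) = 16.00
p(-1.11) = 0.46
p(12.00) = 286.00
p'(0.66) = 2.64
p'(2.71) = 10.84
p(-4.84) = 44.85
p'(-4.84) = -19.36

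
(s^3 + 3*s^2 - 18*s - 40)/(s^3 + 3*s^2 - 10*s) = (s^2 - 2*s - 8)/(s*(s - 2))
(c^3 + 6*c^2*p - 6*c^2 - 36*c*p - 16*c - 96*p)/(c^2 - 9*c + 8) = (c^2 + 6*c*p + 2*c + 12*p)/(c - 1)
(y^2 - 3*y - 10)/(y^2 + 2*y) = (y - 5)/y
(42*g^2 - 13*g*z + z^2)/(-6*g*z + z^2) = (-7*g + z)/z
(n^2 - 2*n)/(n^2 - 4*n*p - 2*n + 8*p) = n/(n - 4*p)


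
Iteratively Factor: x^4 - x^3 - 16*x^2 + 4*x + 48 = (x + 3)*(x^3 - 4*x^2 - 4*x + 16) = (x - 2)*(x + 3)*(x^2 - 2*x - 8) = (x - 4)*(x - 2)*(x + 3)*(x + 2)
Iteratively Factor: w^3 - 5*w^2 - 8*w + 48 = (w + 3)*(w^2 - 8*w + 16) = (w - 4)*(w + 3)*(w - 4)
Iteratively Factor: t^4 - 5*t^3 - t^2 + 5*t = (t - 5)*(t^3 - t) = (t - 5)*(t - 1)*(t^2 + t) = (t - 5)*(t - 1)*(t + 1)*(t)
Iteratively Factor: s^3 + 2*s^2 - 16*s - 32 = (s + 4)*(s^2 - 2*s - 8) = (s + 2)*(s + 4)*(s - 4)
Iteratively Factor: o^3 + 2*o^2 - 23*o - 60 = (o - 5)*(o^2 + 7*o + 12) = (o - 5)*(o + 4)*(o + 3)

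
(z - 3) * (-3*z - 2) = -3*z^2 + 7*z + 6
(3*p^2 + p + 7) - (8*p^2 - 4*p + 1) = -5*p^2 + 5*p + 6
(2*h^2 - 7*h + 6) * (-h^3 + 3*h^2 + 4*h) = -2*h^5 + 13*h^4 - 19*h^3 - 10*h^2 + 24*h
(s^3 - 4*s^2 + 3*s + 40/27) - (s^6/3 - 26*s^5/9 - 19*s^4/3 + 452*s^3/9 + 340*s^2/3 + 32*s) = -s^6/3 + 26*s^5/9 + 19*s^4/3 - 443*s^3/9 - 352*s^2/3 - 29*s + 40/27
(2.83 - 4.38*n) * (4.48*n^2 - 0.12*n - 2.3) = -19.6224*n^3 + 13.204*n^2 + 9.7344*n - 6.509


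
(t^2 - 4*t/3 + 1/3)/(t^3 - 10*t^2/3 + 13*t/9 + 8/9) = 3*(3*t - 1)/(9*t^2 - 21*t - 8)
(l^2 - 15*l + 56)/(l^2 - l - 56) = (l - 7)/(l + 7)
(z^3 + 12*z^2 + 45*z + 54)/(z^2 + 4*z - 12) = (z^2 + 6*z + 9)/(z - 2)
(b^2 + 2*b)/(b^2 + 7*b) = (b + 2)/(b + 7)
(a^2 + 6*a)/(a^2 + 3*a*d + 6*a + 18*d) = a/(a + 3*d)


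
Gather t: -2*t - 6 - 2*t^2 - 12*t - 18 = -2*t^2 - 14*t - 24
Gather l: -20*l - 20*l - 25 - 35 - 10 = -40*l - 70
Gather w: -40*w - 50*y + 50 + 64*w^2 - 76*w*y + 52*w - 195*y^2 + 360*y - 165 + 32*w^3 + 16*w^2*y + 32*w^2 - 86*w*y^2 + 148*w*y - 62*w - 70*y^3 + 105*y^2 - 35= 32*w^3 + w^2*(16*y + 96) + w*(-86*y^2 + 72*y - 50) - 70*y^3 - 90*y^2 + 310*y - 150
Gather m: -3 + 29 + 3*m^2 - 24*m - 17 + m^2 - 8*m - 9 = 4*m^2 - 32*m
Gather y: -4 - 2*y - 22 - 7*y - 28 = -9*y - 54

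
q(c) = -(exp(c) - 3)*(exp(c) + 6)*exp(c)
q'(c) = -(exp(c) - 3)*(exp(c) + 6)*exp(c) - (exp(c) - 3)*exp(2*c) - (exp(c) + 6)*exp(2*c)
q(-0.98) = 6.28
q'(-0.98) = 5.75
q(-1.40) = 4.24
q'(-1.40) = 4.03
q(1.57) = -93.84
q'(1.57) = -385.26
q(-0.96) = 6.40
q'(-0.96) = 5.84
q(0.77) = 14.81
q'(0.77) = -19.34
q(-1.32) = 4.58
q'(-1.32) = 4.32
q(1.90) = -312.62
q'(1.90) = -1044.46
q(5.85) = -42222109.68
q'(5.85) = -126317114.34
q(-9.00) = 0.00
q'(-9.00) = 0.00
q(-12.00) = 0.00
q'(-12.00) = 0.00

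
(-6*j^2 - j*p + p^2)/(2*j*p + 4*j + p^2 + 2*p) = (-3*j + p)/(p + 2)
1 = 1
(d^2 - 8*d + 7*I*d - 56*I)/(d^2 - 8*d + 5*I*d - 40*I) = (d + 7*I)/(d + 5*I)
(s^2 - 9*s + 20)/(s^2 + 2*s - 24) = (s - 5)/(s + 6)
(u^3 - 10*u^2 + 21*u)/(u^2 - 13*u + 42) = u*(u - 3)/(u - 6)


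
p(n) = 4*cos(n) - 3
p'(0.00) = 0.00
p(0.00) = 1.00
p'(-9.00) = 1.65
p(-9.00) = -6.64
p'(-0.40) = 1.56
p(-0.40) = 0.68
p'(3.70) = 2.12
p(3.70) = -6.39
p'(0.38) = -1.48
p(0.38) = 0.71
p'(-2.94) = 0.80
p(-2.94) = -6.92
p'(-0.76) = 2.76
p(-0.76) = -0.10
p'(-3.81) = -2.48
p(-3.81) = -6.14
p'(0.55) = -2.09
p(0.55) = 0.41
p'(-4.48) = -3.89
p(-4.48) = -3.92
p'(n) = -4*sin(n)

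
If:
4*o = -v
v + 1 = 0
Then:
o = 1/4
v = -1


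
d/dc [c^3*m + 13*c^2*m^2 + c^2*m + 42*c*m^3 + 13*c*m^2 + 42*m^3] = m*(3*c^2 + 26*c*m + 2*c + 42*m^2 + 13*m)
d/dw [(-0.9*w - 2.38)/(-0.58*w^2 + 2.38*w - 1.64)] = (-0.522*w^2 - 2.7608*w + 7.1404)/(0.3364*w^4 - 2.7608*w^3 + 7.5668*w^2 - 7.8064*w + 2.6896)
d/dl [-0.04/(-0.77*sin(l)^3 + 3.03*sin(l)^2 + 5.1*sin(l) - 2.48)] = (-0.0924*sin(l)^2 + 0.2424*sin(l) + 0.204)*cos(l)/(0.77*sin(l)^3 - 3.03*sin(l)^2 - 5.1*sin(l) + 2.48)^2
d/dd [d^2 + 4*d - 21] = 2*d + 4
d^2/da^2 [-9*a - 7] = 0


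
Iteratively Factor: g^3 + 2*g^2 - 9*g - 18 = (g + 2)*(g^2 - 9) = (g + 2)*(g + 3)*(g - 3)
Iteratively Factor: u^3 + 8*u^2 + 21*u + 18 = (u + 3)*(u^2 + 5*u + 6) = (u + 2)*(u + 3)*(u + 3)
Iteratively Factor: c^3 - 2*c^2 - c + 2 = (c + 1)*(c^2 - 3*c + 2) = (c - 1)*(c + 1)*(c - 2)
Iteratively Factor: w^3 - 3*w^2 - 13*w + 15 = (w - 5)*(w^2 + 2*w - 3) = (w - 5)*(w + 3)*(w - 1)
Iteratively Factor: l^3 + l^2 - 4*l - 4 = (l + 1)*(l^2 - 4) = (l - 2)*(l + 1)*(l + 2)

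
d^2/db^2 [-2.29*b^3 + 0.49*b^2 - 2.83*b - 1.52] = 0.98 - 13.74*b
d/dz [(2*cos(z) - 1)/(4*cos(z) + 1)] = -6*sin(z)/(4*cos(z) + 1)^2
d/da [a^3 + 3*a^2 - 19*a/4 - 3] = 3*a^2 + 6*a - 19/4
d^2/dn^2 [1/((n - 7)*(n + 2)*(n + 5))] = 6*(2*n^4 - 39*n^2 + 70*n + 507)/(n^9 - 117*n^7 - 210*n^6 + 4563*n^5 + 16380*n^4 - 44619*n^3 - 319410*n^2 - 573300*n - 343000)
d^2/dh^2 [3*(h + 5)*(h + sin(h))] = -3*(h + 5)*sin(h) + 6*cos(h) + 6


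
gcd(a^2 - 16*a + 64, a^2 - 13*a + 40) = a - 8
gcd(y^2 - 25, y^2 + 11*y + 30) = y + 5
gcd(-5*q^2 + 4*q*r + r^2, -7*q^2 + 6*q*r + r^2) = q - r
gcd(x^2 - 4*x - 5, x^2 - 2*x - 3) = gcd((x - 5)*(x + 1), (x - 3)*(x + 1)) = x + 1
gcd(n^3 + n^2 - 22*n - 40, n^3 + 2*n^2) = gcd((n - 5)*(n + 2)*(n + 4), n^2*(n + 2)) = n + 2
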